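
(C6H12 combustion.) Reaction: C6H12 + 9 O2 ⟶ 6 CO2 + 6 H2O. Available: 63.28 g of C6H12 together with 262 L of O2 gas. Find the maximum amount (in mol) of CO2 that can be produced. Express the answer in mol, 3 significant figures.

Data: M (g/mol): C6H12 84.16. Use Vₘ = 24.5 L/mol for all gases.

4.51 mol

n(C6H12) = 63.28 / 84.16 = 0.7519 mol
n(O2) = 262.0 / 24.5 = 10.69 mol
n/ν for C6H12 = 0.7519/1 = 0.7519
n/ν for O2 = 10.69/9 = 1.188
Smallest n/ν is C6H12 → limiting reagent.
n(CO2) = (6/1) × 0.7519 = 4.511 mol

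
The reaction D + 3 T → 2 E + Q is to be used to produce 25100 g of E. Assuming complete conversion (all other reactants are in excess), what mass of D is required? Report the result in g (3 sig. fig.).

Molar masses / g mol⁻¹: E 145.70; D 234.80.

n(E) = 25100 / 145.70 = 172.3 mol
n(D) = (1/2) × 172.3 = 86.15 mol
mass = 86.15 × 234.80 = 20230 g

20200 g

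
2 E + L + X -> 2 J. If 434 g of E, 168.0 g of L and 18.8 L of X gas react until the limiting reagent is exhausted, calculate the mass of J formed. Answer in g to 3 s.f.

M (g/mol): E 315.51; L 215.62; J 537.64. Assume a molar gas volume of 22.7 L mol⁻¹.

740 g

n(E) = 434.0 / 315.51 = 1.376 mol
n(L) = 168.0 / 215.62 = 0.7791 mol
n(X) = 18.80 / 22.7 = 0.8282 mol
n/ν → E: 0.6880, L: 0.7791, X: 0.8282; E is limiting.
n(J) = (2/2) × 1.376 = 1.376 mol
mass = 1.376 × 537.64 = 739.8 g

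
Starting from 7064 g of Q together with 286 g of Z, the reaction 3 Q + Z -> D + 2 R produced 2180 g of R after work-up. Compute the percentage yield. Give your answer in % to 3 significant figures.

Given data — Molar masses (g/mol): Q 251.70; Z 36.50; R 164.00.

n(Q) = 7064 / 251.70 = 28.07 mol
n(Z) = 286.0 / 36.50 = 7.836 mol
n/ν for Q = 28.07/3 = 9.357
n/ν for Z = 7.836/1 = 7.836
Smallest n/ν is Z → limiting reagent.
theoretical n(R) = (2/1) × 7.836 = 15.67 mol → 2570 g
% yield = 2180 / 2570 × 100 = 84.82 %

84.8 %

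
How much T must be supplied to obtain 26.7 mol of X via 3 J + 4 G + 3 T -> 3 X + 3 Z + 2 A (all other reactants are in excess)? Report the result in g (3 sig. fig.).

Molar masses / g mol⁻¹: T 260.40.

n(X) = 26.70 mol
n(T) = (3/3) × 26.70 = 26.70 mol
mass = 26.70 × 260.40 = 6953 g

6950 g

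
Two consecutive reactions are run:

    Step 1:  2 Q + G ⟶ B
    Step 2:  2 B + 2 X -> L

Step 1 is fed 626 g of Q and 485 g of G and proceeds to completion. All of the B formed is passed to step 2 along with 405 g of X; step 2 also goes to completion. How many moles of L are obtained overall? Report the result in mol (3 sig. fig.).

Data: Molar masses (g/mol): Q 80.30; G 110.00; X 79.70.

1.95 mol

Step 1:
n(Q) = 626.0 / 80.30 = 7.796 mol
n(G) = 485.0 / 110.00 = 4.409 mol
n/ν for Q = 7.796/2 = 3.898
n/ν for G = 4.409/1 = 4.409
Smallest n/ν is Q → limiting reagent.
n(B) produced = (1/2) × 7.796 = 3.898 mol
Step 2:
n(B) available = 3.898 mol
n(X) = 405.0 / 79.70 = 5.082 mol
n/ν for B = 3.898/2 = 1.949
n/ν for X = 5.082/2 = 2.541
Smallest n/ν is B → limiting reagent.
n(L) = (1/2) × 3.898 = 1.949 mol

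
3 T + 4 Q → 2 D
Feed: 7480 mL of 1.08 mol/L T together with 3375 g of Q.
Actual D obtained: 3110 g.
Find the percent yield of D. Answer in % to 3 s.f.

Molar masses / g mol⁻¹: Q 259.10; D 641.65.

n(T) = 1.08 × 7480/1000 = 8.078 mol
n(Q) = 3375 / 259.10 = 13.03 mol
n/ν for T = 8.078/3 = 2.693
n/ν for Q = 13.03/4 = 3.258
Smallest n/ν is T → limiting reagent.
theoretical n(D) = (2/3) × 8.078 = 5.385 mol → 3455 g
% yield = 3110 / 3455 × 100 = 90.01 %

90.0 %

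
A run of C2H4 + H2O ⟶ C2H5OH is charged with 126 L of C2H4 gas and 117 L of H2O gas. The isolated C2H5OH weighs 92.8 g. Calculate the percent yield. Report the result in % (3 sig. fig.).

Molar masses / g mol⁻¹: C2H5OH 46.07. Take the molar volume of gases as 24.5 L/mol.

n(C2H4) = 126.0 / 24.5 = 5.143 mol
n(H2O) = 117.0 / 24.5 = 4.776 mol
n/ν → C2H4: 5.143, H2O: 4.776; H2O is limiting.
theoretical n(C2H5OH) = (1/1) × 4.776 = 4.776 mol → 220.0 g
% yield = 92.8 / 220.0 × 100 = 42.18 %

42.2 %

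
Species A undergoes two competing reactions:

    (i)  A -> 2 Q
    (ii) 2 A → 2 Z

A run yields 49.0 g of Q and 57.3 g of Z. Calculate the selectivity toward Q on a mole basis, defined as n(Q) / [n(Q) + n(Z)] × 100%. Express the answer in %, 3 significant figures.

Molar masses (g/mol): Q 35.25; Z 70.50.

n(Q) = 49.0 / 35.25 = 1.390 mol
n(Z) = 57.3 / 70.50 = 0.8128 mol
selectivity = 1.390/(1.390+0.8128) × 100 = 63.10 %

63.1 %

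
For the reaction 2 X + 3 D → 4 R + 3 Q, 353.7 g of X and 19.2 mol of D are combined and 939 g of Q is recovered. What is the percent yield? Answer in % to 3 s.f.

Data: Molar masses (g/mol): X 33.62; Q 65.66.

n(X) = 353.7 / 33.62 = 10.52 mol
n(D) = 19.20 mol
n/ν for X = 10.52/2 = 5.260
n/ν for D = 19.20/3 = 6.400
Smallest n/ν is X → limiting reagent.
theoretical n(Q) = (3/2) × 10.52 = 15.78 mol → 1036 g
% yield = 939 / 1036 × 100 = 90.64 %

90.6 %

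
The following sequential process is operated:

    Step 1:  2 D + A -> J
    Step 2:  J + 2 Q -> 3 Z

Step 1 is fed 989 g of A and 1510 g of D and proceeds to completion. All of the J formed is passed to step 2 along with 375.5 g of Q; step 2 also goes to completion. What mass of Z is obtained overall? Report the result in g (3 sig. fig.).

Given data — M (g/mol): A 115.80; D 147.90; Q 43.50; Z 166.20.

Step 1:
n(A) = 989.0 / 115.80 = 8.541 mol
n(D) = 1510 / 147.90 = 10.21 mol
n/ν for A = 8.541/1 = 8.541
n/ν for D = 10.21/2 = 5.105
Smallest n/ν is D → limiting reagent.
n(J) produced = (1/2) × 10.21 = 5.105 mol
Step 2:
n(J) available = 5.105 mol
n(Q) = 375.5 / 43.50 = 8.632 mol
n/ν for J = 5.105/1 = 5.105
n/ν for Q = 8.632/2 = 4.316
Smallest n/ν is Q → limiting reagent.
n(Z) = (3/2) × 8.632 = 12.95 mol
mass = 12.95 × 166.20 = 2152 g

2150 g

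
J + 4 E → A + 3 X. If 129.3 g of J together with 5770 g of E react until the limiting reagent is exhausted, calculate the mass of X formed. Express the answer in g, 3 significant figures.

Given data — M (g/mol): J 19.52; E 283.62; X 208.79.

n(J) = 129.3 / 19.52 = 6.624 mol
n(E) = 5770 / 283.62 = 20.34 mol
n/ν for J = 6.624/1 = 6.624
n/ν for E = 20.34/4 = 5.085
Smallest n/ν is E → limiting reagent.
n(X) = (3/4) × 20.34 = 15.26 mol
mass = 15.26 × 208.79 = 3186 g

3190 g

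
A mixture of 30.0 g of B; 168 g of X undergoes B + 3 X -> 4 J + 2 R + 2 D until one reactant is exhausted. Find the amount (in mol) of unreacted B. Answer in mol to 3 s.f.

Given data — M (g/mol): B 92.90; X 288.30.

0.129 mol

n(B) = 30.00 / 92.90 = 0.3229 mol
n(X) = 168.0 / 288.30 = 0.5827 mol
n/ν for B = 0.3229/1 = 0.3229
n/ν for X = 0.5827/3 = 0.1942
Smallest n/ν is X → limiting reagent.
B consumed = (1/3) × 0.5827 = 0.1942 mol
B remaining = 0.3229 − 0.1942 = 0.1287 mol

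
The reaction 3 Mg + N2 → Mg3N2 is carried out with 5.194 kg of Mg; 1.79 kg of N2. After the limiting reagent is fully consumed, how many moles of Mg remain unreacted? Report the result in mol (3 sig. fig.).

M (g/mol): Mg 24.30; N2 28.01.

n(Mg) = 5.194×1000 / 24.30 = 213.7 mol
n(N2) = 1.790×1000 / 28.01 = 63.91 mol
n/ν for Mg = 213.7/3 = 71.23
n/ν for N2 = 63.91/1 = 63.91
Smallest n/ν is N2 → limiting reagent.
Mg consumed = (3/1) × 63.91 = 191.7 mol
Mg remaining = 213.7 − 191.7 = 22.00 mol

22.0 mol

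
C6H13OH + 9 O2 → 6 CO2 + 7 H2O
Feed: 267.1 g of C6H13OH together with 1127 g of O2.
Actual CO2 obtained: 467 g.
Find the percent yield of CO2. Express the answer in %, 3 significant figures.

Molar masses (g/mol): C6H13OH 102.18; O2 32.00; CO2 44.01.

67.7 %

n(C6H13OH) = 267.1 / 102.18 = 2.614 mol
n(O2) = 1127 / 32.00 = 35.22 mol
n/ν for C6H13OH = 2.614/1 = 2.614
n/ν for O2 = 35.22/9 = 3.913
Smallest n/ν is C6H13OH → limiting reagent.
theoretical n(CO2) = (6/1) × 2.614 = 15.68 mol → 690.1 g
% yield = 467 / 690.1 × 100 = 67.67 %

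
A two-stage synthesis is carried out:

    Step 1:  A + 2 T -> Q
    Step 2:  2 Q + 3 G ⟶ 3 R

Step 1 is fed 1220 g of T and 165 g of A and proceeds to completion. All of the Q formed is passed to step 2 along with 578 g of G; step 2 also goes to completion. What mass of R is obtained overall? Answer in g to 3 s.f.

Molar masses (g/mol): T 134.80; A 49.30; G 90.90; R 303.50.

Step 1:
n(T) = 1220 / 134.80 = 9.050 mol
n(A) = 165.0 / 49.30 = 3.347 mol
n/ν for T = 9.050/2 = 4.525
n/ν for A = 3.347/1 = 3.347
Smallest n/ν is A → limiting reagent.
n(Q) produced = (1/1) × 3.347 = 3.347 mol
Step 2:
n(Q) available = 3.347 mol
n(G) = 578.0 / 90.90 = 6.359 mol
n/ν for Q = 3.347/2 = 1.674
n/ν for G = 6.359/3 = 2.120
Smallest n/ν is Q → limiting reagent.
n(R) = (3/2) × 3.347 = 5.021 mol
mass = 5.021 × 303.50 = 1524 g

1520 g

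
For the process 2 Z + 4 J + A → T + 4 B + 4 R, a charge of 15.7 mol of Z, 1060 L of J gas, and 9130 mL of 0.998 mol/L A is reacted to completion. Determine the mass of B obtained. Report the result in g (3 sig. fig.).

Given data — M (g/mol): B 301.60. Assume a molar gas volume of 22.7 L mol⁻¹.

9470 g

n(Z) = 15.70 mol
n(J) = 1060 / 22.7 = 46.70 mol
n(A) = 0.998 × 9130/1000 = 9.112 mol
n/ν → Z: 7.850, J: 11.68, A: 9.112; Z is limiting.
n(B) = (4/2) × 15.70 = 31.40 mol
mass = 31.40 × 301.60 = 9470 g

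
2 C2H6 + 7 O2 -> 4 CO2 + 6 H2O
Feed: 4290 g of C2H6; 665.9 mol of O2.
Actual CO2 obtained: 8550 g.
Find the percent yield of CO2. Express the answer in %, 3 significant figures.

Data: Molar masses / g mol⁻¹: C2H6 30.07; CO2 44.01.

68.1 %

n(C2H6) = 4290 / 30.07 = 142.7 mol
n(O2) = 665.9 mol
n/ν for C2H6 = 142.7/2 = 71.35
n/ν for O2 = 665.9/7 = 95.13
Smallest n/ν is C2H6 → limiting reagent.
theoretical n(CO2) = (4/2) × 142.7 = 285.4 mol → 12560 g
% yield = 8550 / 12560 × 100 = 68.07 %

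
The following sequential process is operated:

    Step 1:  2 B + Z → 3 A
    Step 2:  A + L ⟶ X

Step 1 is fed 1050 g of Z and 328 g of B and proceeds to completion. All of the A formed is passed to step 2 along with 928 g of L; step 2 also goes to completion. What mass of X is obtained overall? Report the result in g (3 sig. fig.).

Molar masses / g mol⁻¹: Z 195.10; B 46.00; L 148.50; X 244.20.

Step 1:
n(Z) = 1050 / 195.10 = 5.382 mol
n(B) = 328.0 / 46.00 = 7.130 mol
n/ν for Z = 5.382/1 = 5.382
n/ν for B = 7.130/2 = 3.565
Smallest n/ν is B → limiting reagent.
n(A) produced = (3/2) × 7.130 = 10.70 mol
Step 2:
n(A) available = 10.70 mol
n(L) = 928.0 / 148.50 = 6.249 mol
n/ν for A = 10.70/1 = 10.70
n/ν for L = 6.249/1 = 6.249
Smallest n/ν is L → limiting reagent.
n(X) = (1/1) × 6.249 = 6.249 mol
mass = 6.249 × 244.20 = 1526 g

1530 g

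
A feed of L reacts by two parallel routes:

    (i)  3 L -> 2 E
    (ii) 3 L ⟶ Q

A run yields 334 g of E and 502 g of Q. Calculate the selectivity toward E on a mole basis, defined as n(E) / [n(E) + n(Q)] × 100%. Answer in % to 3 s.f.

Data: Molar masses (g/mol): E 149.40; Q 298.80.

n(E) = 334 / 149.40 = 2.236 mol
n(Q) = 502 / 298.80 = 1.680 mol
selectivity = 2.236/(2.236+1.680) × 100 = 57.10 %

57.1 %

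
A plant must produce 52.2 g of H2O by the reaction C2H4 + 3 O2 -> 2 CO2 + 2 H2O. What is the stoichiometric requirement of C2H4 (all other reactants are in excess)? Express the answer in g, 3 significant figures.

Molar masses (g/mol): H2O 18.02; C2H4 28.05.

40.6 g

n(H2O) = 52.2 / 18.02 = 2.897 mol
n(C2H4) = (1/2) × 2.897 = 1.449 mol
mass = 1.449 × 28.05 = 40.64 g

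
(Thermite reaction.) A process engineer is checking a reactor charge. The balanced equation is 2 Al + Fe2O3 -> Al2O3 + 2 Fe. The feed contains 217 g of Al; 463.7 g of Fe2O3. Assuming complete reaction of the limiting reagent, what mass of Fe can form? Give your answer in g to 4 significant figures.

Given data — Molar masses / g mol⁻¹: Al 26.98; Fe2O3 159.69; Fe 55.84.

n(Al) = 217.0 / 26.98 = 8.043 mol
n(Fe2O3) = 463.7 / 159.69 = 2.904 mol
n/ν → Al: 4.022, Fe2O3: 2.904; Fe2O3 is limiting.
n(Fe) = (2/1) × 2.904 = 5.808 mol
mass = 5.808 × 55.84 = 324.3 g

324.3 g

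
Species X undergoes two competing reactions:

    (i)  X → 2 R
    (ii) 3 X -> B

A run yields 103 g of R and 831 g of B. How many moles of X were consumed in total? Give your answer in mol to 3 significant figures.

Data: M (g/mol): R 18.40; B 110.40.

25.4 mol

n(R) = 103 / 18.40 = 5.598 mol
n(B) = 831 / 110.40 = 7.527 mol
n(X) via (i) = (1/2)×5.598 = 2.799 mol
n(X) via (ii) = (3/1)×7.527 = 22.58 mol
total n(X) = 2.799 + 22.58 = 25.38 mol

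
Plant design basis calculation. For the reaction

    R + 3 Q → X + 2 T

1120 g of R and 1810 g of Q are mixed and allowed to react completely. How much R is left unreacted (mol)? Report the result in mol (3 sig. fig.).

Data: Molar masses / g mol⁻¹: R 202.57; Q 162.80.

1.82 mol

n(R) = 1120 / 202.57 = 5.529 mol
n(Q) = 1810 / 162.80 = 11.12 mol
n/ν for R = 5.529/1 = 5.529
n/ν for Q = 11.12/3 = 3.707
Smallest n/ν is Q → limiting reagent.
R consumed = (1/3) × 11.12 = 3.707 mol
R remaining = 5.529 − 3.707 = 1.822 mol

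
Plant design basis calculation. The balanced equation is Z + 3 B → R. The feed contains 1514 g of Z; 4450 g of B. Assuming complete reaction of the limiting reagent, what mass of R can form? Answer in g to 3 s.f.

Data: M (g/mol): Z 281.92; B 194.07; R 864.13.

n(Z) = 1514 / 281.92 = 5.370 mol
n(B) = 4450 / 194.07 = 22.93 mol
n/ν for Z = 5.370/1 = 5.370
n/ν for B = 22.93/3 = 7.643
Smallest n/ν is Z → limiting reagent.
n(R) = (1/1) × 5.370 = 5.370 mol
mass = 5.370 × 864.13 = 4640 g

4640 g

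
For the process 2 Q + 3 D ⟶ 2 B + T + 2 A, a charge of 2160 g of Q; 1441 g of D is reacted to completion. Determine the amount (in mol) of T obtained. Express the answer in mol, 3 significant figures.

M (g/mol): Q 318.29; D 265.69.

1.81 mol

n(Q) = 2160 / 318.29 = 6.786 mol
n(D) = 1441 / 265.69 = 5.424 mol
n/ν for Q = 6.786/2 = 3.393
n/ν for D = 5.424/3 = 1.808
Smallest n/ν is D → limiting reagent.
n(T) = (1/3) × 5.424 = 1.808 mol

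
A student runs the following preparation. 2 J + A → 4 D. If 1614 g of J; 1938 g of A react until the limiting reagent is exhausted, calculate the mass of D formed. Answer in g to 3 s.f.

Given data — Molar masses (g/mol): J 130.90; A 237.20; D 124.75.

n(J) = 1614 / 130.90 = 12.33 mol
n(A) = 1938 / 237.20 = 8.170 mol
n/ν for J = 12.33/2 = 6.165
n/ν for A = 8.170/1 = 8.170
Smallest n/ν is J → limiting reagent.
n(D) = (4/2) × 12.33 = 24.66 mol
mass = 24.66 × 124.75 = 3076 g

3080 g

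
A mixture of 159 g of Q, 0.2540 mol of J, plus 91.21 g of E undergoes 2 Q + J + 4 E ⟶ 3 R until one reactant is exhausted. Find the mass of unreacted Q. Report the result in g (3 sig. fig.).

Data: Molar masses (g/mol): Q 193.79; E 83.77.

n(Q) = 159.0 / 193.79 = 0.8205 mol
n(J) = 0.2540 mol
n(E) = 91.21 / 83.77 = 1.089 mol
n/ν → Q: 0.4103, J: 0.2540, E: 0.2723; J is limiting.
Q consumed = (2/1) × 0.2540 = 0.5080 mol
Q remaining = 0.8205 − 0.5080 = 0.3125 mol
mass = 0.3125 × 193.79 = 60.56 g

60.6 g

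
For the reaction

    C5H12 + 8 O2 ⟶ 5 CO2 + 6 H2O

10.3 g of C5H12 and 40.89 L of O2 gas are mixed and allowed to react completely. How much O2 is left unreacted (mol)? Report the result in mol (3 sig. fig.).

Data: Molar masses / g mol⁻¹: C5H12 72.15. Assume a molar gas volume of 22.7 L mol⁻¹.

0.659 mol

n(C5H12) = 10.30 / 72.15 = 0.1428 mol
n(O2) = 40.89 / 22.7 = 1.801 mol
n/ν → C5H12: 0.1428, O2: 0.2251; C5H12 is limiting.
O2 consumed = (8/1) × 0.1428 = 1.142 mol
O2 remaining = 1.801 − 1.142 = 0.6590 mol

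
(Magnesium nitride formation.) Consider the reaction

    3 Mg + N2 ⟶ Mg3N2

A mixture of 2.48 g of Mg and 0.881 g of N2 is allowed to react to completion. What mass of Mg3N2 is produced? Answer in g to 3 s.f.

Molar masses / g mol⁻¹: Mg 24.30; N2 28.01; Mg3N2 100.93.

3.17 g

n(Mg) = 2.480 / 24.30 = 0.1021 mol
n(N2) = 0.8810 / 28.01 = 0.03145 mol
n/ν for Mg = 0.1021/3 = 0.03403
n/ν for N2 = 0.03145/1 = 0.03145
Smallest n/ν is N2 → limiting reagent.
n(Mg3N2) = (1/1) × 0.03145 = 0.03145 mol
mass = 0.03145 × 100.93 = 3.174 g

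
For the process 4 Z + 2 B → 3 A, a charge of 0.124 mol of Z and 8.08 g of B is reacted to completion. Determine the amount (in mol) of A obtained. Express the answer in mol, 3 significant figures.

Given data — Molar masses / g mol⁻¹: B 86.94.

0.0930 mol

n(Z) = 0.1240 mol
n(B) = 8.080 / 86.94 = 0.09294 mol
n/ν → Z: 0.03100, B: 0.04647; Z is limiting.
n(A) = (3/4) × 0.1240 = 0.09300 mol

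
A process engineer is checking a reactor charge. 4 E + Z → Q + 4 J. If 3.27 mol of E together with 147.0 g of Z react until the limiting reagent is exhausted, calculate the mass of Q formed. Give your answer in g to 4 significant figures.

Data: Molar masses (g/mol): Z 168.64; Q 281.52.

230.1 g

n(E) = 3.270 mol
n(Z) = 147.0 / 168.64 = 0.8717 mol
n/ν → E: 0.8175, Z: 0.8717; E is limiting.
n(Q) = (1/4) × 3.270 = 0.8175 mol
mass = 0.8175 × 281.52 = 230.1 g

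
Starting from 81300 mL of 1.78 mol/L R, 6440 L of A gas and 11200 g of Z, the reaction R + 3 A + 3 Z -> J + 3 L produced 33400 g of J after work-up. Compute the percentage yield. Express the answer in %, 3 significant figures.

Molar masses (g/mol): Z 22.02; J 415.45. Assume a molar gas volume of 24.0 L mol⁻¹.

n(R) = 1.78 × 81300/1000 = 144.7 mol
n(A) = 6440 / 24.0 = 268.3 mol
n(Z) = 11200 / 22.02 = 508.6 mol
n/ν → R: 144.7, A: 89.43, Z: 169.5; A is limiting.
theoretical n(J) = (1/3) × 268.3 = 89.43 mol → 37150 g
% yield = 33400 / 37150 × 100 = 89.91 %

89.9 %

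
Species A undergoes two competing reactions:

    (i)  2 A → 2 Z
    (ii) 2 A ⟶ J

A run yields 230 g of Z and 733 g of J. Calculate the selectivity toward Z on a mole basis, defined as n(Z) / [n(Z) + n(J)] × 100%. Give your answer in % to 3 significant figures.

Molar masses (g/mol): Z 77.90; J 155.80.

38.6 %

n(Z) = 230 / 77.90 = 2.953 mol
n(J) = 733 / 155.80 = 4.705 mol
selectivity = 2.953/(2.953+4.705) × 100 = 38.56 %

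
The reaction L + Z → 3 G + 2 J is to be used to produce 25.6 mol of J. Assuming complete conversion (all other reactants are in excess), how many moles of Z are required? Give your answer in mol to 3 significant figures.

12.8 mol

n(J) = 25.60 mol
n(Z) = (1/2) × 25.60 = 12.80 mol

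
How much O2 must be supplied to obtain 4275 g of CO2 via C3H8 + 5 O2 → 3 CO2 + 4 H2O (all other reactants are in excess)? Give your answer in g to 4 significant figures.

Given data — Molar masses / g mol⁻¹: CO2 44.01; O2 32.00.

n(CO2) = 4275 / 44.01 = 97.14 mol
n(O2) = (5/3) × 97.14 = 161.9 mol
mass = 161.9 × 32.00 = 5181 g

5181 g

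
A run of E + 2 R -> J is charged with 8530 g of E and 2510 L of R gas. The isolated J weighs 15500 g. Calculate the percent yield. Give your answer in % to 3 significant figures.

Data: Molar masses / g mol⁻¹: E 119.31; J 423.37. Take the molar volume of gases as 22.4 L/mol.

n(E) = 8530 / 119.31 = 71.49 mol
n(R) = 2510 / 22.4 = 112.1 mol
n/ν → E: 71.49, R: 56.05; R is limiting.
theoretical n(J) = (1/2) × 112.1 = 56.05 mol → 23730 g
% yield = 15500 / 23730 × 100 = 65.32 %

65.3 %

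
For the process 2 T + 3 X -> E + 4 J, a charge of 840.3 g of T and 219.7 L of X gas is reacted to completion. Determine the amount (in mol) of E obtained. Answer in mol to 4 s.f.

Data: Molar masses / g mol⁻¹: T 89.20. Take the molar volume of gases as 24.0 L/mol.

n(T) = 840.3 / 89.20 = 9.420 mol
n(X) = 219.7 / 24.0 = 9.154 mol
n/ν → T: 4.710, X: 3.051; X is limiting.
n(E) = (1/3) × 9.154 = 3.051 mol

3.051 mol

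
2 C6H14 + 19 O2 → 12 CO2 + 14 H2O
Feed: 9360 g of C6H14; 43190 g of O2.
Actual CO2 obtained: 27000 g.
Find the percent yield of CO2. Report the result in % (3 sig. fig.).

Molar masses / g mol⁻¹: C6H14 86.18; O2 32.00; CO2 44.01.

94.1 %

n(C6H14) = 9360 / 86.18 = 108.6 mol
n(O2) = 43190 / 32.00 = 1350 mol
n/ν for C6H14 = 108.6/2 = 54.30
n/ν for O2 = 1350/19 = 71.05
Smallest n/ν is C6H14 → limiting reagent.
theoretical n(CO2) = (12/2) × 108.6 = 651.6 mol → 28680 g
% yield = 27000 / 28680 × 100 = 94.14 %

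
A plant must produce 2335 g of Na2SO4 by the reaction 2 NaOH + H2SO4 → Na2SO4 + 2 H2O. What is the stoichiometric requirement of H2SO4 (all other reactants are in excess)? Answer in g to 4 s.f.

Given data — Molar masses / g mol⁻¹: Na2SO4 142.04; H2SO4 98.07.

n(Na2SO4) = 2335 / 142.04 = 16.44 mol
n(H2SO4) = (1/1) × 16.44 = 16.44 mol
mass = 16.44 × 98.07 = 1612 g

1612 g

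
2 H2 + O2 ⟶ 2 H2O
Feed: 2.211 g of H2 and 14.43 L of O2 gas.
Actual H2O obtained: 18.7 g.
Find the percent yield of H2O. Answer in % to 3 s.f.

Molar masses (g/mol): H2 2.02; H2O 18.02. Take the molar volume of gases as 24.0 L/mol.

n(H2) = 2.211 / 2.02 = 1.095 mol
n(O2) = 14.43 / 24.0 = 0.6013 mol
n/ν for H2 = 1.095/2 = 0.5475
n/ν for O2 = 0.6013/1 = 0.6013
Smallest n/ν is H2 → limiting reagent.
theoretical n(H2O) = (2/2) × 1.095 = 1.095 mol → 19.73 g
% yield = 18.7 / 19.73 × 100 = 94.78 %

94.8 %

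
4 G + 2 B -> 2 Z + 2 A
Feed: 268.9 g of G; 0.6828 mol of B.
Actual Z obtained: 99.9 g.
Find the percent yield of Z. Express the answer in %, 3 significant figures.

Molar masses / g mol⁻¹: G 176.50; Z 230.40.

63.5 %

n(G) = 268.9 / 176.50 = 1.524 mol
n(B) = 0.6828 mol
n/ν for G = 1.524/4 = 0.3810
n/ν for B = 0.6828/2 = 0.3414
Smallest n/ν is B → limiting reagent.
theoretical n(Z) = (2/2) × 0.6828 = 0.6828 mol → 157.3 g
% yield = 99.9 / 157.3 × 100 = 63.51 %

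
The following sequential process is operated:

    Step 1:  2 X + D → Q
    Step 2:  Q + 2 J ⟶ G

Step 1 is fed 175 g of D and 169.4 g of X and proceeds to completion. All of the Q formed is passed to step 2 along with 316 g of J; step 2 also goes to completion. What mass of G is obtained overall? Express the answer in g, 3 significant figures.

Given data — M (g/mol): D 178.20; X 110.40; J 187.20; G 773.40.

Step 1:
n(D) = 175.0 / 178.20 = 0.9820 mol
n(X) = 169.4 / 110.40 = 1.534 mol
n/ν for D = 0.9820/1 = 0.9820
n/ν for X = 1.534/2 = 0.7670
Smallest n/ν is X → limiting reagent.
n(Q) produced = (1/2) × 1.534 = 0.7670 mol
Step 2:
n(Q) available = 0.7670 mol
n(J) = 316.0 / 187.20 = 1.688 mol
n/ν for Q = 0.7670/1 = 0.7670
n/ν for J = 1.688/2 = 0.8440
Smallest n/ν is Q → limiting reagent.
n(G) = (1/1) × 0.7670 = 0.7670 mol
mass = 0.7670 × 773.40 = 593.2 g

593 g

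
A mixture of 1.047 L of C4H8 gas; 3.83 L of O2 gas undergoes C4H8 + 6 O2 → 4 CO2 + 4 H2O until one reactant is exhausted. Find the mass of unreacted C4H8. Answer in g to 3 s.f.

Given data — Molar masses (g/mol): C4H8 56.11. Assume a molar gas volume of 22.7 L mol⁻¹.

1.01 g

n(C4H8) = 1.047 / 22.7 = 0.04612 mol
n(O2) = 3.830 / 22.7 = 0.1687 mol
n/ν → C4H8: 0.04612, O2: 0.02812; O2 is limiting.
C4H8 consumed = (1/6) × 0.1687 = 0.02812 mol
C4H8 remaining = 0.04612 − 0.02812 = 0.01800 mol
mass = 0.01800 × 56.11 = 1.010 g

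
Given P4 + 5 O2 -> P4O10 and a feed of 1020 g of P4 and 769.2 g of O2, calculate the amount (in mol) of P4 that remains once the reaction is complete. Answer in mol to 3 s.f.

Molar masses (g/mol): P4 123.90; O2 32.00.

n(P4) = 1020 / 123.90 = 8.232 mol
n(O2) = 769.2 / 32.00 = 24.04 mol
n/ν → P4: 8.232, O2: 4.808; O2 is limiting.
P4 consumed = (1/5) × 24.04 = 4.808 mol
P4 remaining = 8.232 − 4.808 = 3.424 mol

3.42 mol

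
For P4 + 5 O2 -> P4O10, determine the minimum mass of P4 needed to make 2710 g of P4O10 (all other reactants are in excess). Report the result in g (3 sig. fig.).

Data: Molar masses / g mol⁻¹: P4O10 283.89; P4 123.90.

n(P4O10) = 2710 / 283.89 = 9.546 mol
n(P4) = (1/1) × 9.546 = 9.546 mol
mass = 9.546 × 123.90 = 1183 g

1180 g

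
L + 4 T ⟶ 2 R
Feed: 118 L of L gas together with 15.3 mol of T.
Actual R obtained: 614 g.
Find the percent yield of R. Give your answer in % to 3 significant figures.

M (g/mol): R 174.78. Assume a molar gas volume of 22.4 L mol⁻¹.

n(L) = 118.0 / 22.4 = 5.268 mol
n(T) = 15.30 mol
n/ν → L: 5.268, T: 3.825; T is limiting.
theoretical n(R) = (2/4) × 15.30 = 7.650 mol → 1337 g
% yield = 614 / 1337 × 100 = 45.92 %

45.9 %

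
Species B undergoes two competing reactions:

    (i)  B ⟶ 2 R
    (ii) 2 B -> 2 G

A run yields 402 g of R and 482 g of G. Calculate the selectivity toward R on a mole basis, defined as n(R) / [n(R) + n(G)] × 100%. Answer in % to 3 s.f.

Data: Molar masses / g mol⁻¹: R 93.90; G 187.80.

n(R) = 402 / 93.90 = 4.281 mol
n(G) = 482 / 187.80 = 2.567 mol
selectivity = 4.281/(4.281+2.567) × 100 = 62.51 %

62.5 %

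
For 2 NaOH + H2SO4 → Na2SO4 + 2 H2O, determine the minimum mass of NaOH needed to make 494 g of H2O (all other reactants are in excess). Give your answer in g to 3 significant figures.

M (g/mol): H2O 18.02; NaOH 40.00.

1100 g

n(H2O) = 494 / 18.02 = 27.41 mol
n(NaOH) = (2/2) × 27.41 = 27.41 mol
mass = 27.41 × 40.00 = 1096 g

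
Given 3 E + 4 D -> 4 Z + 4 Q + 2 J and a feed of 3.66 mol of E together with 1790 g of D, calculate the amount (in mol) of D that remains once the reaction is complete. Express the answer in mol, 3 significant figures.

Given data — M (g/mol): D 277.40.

n(E) = 3.660 mol
n(D) = 1790 / 277.40 = 6.453 mol
n/ν → E: 1.220, D: 1.613; E is limiting.
D consumed = (4/3) × 3.660 = 4.880 mol
D remaining = 6.453 − 4.880 = 1.573 mol

1.57 mol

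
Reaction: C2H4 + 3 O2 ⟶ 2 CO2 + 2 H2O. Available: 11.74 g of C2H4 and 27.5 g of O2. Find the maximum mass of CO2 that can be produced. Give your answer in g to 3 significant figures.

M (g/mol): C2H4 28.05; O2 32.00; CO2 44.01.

25.2 g

n(C2H4) = 11.74 / 28.05 = 0.4185 mol
n(O2) = 27.50 / 32.00 = 0.8594 mol
n/ν → C2H4: 0.4185, O2: 0.2865; O2 is limiting.
n(CO2) = (2/3) × 0.8594 = 0.5729 mol
mass = 0.5729 × 44.01 = 25.21 g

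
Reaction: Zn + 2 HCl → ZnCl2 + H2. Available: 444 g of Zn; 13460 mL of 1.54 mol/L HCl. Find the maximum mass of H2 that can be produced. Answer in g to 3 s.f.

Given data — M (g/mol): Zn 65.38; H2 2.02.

13.7 g

n(Zn) = 444.0 / 65.38 = 6.791 mol
n(HCl) = 1.54 × 13460/1000 = 20.73 mol
n/ν for Zn = 6.791/1 = 6.791
n/ν for HCl = 20.73/2 = 10.37
Smallest n/ν is Zn → limiting reagent.
n(H2) = (1/1) × 6.791 = 6.791 mol
mass = 6.791 × 2.02 = 13.72 g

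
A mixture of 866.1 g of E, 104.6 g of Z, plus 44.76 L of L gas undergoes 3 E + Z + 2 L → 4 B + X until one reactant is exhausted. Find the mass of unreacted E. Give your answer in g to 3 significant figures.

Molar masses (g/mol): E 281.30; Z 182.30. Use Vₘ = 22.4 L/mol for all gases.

n(E) = 866.1 / 281.30 = 3.079 mol
n(Z) = 104.6 / 182.30 = 0.5738 mol
n(L) = 44.76 / 22.4 = 1.998 mol
n/ν for E = 3.079/3 = 1.026
n/ν for Z = 0.5738/1 = 0.5738
n/ν for L = 1.998/2 = 0.9990
Smallest n/ν is Z → limiting reagent.
E consumed = (3/1) × 0.5738 = 1.721 mol
E remaining = 3.079 − 1.721 = 1.358 mol
mass = 1.358 × 281.30 = 382.0 g

382 g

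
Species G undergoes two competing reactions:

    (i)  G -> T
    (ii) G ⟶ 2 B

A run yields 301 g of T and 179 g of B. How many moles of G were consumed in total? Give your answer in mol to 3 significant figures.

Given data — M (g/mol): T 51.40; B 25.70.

9.34 mol

n(T) = 301 / 51.40 = 5.856 mol
n(B) = 179 / 25.70 = 6.965 mol
n(G) via (i) = (1/1)×5.856 = 5.856 mol
n(G) via (ii) = (1/2)×6.965 = 3.483 mol
total n(G) = 5.856 + 3.483 = 9.339 mol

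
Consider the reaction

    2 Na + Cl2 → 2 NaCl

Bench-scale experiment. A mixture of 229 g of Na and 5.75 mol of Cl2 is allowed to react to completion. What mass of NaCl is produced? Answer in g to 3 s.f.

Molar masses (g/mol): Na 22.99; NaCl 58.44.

n(Na) = 229.0 / 22.99 = 9.961 mol
n(Cl2) = 5.750 mol
n/ν → Na: 4.981, Cl2: 5.750; Na is limiting.
n(NaCl) = (2/2) × 9.961 = 9.961 mol
mass = 9.961 × 58.44 = 582.1 g

582 g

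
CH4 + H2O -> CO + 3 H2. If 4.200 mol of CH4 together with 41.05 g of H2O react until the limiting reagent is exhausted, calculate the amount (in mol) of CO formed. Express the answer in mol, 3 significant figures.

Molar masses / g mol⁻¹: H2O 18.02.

2.28 mol

n(CH4) = 4.200 mol
n(H2O) = 41.05 / 18.02 = 2.278 mol
n/ν for CH4 = 4.200/1 = 4.200
n/ν for H2O = 2.278/1 = 2.278
Smallest n/ν is H2O → limiting reagent.
n(CO) = (1/1) × 2.278 = 2.278 mol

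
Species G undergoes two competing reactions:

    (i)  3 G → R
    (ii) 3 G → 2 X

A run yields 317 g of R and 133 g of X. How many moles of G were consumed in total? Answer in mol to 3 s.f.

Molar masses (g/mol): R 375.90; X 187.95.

3.59 mol

n(R) = 317 / 375.90 = 0.8433 mol
n(X) = 133 / 187.95 = 0.7076 mol
n(G) via (i) = (3/1)×0.8433 = 2.530 mol
n(G) via (ii) = (3/2)×0.7076 = 1.061 mol
total n(G) = 2.530 + 1.061 = 3.591 mol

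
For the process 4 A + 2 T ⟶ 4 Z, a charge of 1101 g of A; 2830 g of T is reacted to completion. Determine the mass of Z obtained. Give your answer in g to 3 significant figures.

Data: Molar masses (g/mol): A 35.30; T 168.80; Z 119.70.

3730 g

n(A) = 1101 / 35.30 = 31.19 mol
n(T) = 2830 / 168.80 = 16.77 mol
n/ν for A = 31.19/4 = 7.798
n/ν for T = 16.77/2 = 8.385
Smallest n/ν is A → limiting reagent.
n(Z) = (4/4) × 31.19 = 31.19 mol
mass = 31.19 × 119.70 = 3733 g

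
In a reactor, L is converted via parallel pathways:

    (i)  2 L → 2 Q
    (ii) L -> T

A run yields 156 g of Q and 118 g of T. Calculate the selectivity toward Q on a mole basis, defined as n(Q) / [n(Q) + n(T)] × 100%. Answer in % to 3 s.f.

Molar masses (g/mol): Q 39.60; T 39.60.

56.9 %

n(Q) = 156 / 39.60 = 3.939 mol
n(T) = 118 / 39.60 = 2.980 mol
selectivity = 3.939/(3.939+2.980) × 100 = 56.93 %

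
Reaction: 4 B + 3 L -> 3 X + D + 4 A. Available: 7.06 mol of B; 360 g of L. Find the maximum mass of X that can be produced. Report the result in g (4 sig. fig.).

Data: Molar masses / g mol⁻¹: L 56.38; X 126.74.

n(B) = 7.060 mol
n(L) = 360.0 / 56.38 = 6.385 mol
n/ν for B = 7.060/4 = 1.765
n/ν for L = 6.385/3 = 2.128
Smallest n/ν is B → limiting reagent.
n(X) = (3/4) × 7.060 = 5.295 mol
mass = 5.295 × 126.74 = 671.1 g

671.1 g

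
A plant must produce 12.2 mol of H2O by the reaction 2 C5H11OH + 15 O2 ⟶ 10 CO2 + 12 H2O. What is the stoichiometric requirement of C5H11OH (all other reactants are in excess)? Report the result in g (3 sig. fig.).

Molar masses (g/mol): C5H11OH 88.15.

179 g

n(H2O) = 12.20 mol
n(C5H11OH) = (2/12) × 12.20 = 2.033 mol
mass = 2.033 × 88.15 = 179.2 g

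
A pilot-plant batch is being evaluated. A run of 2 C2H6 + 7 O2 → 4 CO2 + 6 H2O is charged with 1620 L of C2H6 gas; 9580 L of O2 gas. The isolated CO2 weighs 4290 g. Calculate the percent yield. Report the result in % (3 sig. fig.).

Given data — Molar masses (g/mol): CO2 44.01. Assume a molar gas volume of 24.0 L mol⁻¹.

n(C2H6) = 1620 / 24.0 = 67.50 mol
n(O2) = 9580 / 24.0 = 399.2 mol
n/ν for C2H6 = 67.50/2 = 33.75
n/ν for O2 = 399.2/7 = 57.03
Smallest n/ν is C2H6 → limiting reagent.
theoretical n(CO2) = (4/2) × 67.50 = 135.0 mol → 5941 g
% yield = 4290 / 5941 × 100 = 72.21 %

72.2 %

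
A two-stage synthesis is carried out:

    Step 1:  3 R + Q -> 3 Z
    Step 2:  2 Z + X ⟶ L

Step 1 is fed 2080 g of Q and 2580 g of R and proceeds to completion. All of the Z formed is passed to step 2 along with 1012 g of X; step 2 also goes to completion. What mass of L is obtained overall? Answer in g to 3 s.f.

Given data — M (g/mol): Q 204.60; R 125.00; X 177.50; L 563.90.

Step 1:
n(Q) = 2080 / 204.60 = 10.17 mol
n(R) = 2580 / 125.00 = 20.64 mol
n/ν for Q = 10.17/1 = 10.17
n/ν for R = 20.64/3 = 6.880
Smallest n/ν is R → limiting reagent.
n(Z) produced = (3/3) × 20.64 = 20.64 mol
Step 2:
n(Z) available = 20.64 mol
n(X) = 1012 / 177.50 = 5.701 mol
n/ν for Z = 20.64/2 = 10.32
n/ν for X = 5.701/1 = 5.701
Smallest n/ν is X → limiting reagent.
n(L) = (1/1) × 5.701 = 5.701 mol
mass = 5.701 × 563.90 = 3215 g

3220 g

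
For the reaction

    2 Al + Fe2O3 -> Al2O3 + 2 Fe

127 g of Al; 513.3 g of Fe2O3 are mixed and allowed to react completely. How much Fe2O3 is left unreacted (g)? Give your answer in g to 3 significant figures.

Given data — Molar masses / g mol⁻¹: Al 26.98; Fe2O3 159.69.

137 g

n(Al) = 127.0 / 26.98 = 4.707 mol
n(Fe2O3) = 513.3 / 159.69 = 3.214 mol
n/ν for Al = 4.707/2 = 2.354
n/ν for Fe2O3 = 3.214/1 = 3.214
Smallest n/ν is Al → limiting reagent.
Fe2O3 consumed = (1/2) × 4.707 = 2.354 mol
Fe2O3 remaining = 3.214 − 2.354 = 0.8600 mol
mass = 0.8600 × 159.69 = 137.3 g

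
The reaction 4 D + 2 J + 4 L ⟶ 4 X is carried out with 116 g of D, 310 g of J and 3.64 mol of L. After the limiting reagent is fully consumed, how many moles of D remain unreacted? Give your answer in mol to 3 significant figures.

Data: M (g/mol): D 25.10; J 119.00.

0.982 mol

n(D) = 116.0 / 25.10 = 4.622 mol
n(J) = 310.0 / 119.00 = 2.605 mol
n(L) = 3.640 mol
n/ν for D = 4.622/4 = 1.156
n/ν for J = 2.605/2 = 1.303
n/ν for L = 3.640/4 = 0.9100
Smallest n/ν is L → limiting reagent.
D consumed = (4/4) × 3.640 = 3.640 mol
D remaining = 4.622 − 3.640 = 0.9820 mol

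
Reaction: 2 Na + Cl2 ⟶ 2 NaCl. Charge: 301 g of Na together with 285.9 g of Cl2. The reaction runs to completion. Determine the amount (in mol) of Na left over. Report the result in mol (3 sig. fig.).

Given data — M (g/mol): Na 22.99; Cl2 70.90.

n(Na) = 301.0 / 22.99 = 13.09 mol
n(Cl2) = 285.9 / 70.90 = 4.032 mol
n/ν for Na = 13.09/2 = 6.545
n/ν for Cl2 = 4.032/1 = 4.032
Smallest n/ν is Cl2 → limiting reagent.
Na consumed = (2/1) × 4.032 = 8.064 mol
Na remaining = 13.09 − 8.064 = 5.026 mol

5.03 mol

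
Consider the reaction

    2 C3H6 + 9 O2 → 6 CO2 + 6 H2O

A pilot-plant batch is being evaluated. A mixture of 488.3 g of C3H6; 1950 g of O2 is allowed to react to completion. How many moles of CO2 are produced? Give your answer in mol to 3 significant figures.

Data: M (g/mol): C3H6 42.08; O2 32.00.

34.8 mol

n(C3H6) = 488.3 / 42.08 = 11.60 mol
n(O2) = 1950 / 32.00 = 60.94 mol
n/ν for C3H6 = 11.60/2 = 5.800
n/ν for O2 = 60.94/9 = 6.771
Smallest n/ν is C3H6 → limiting reagent.
n(CO2) = (6/2) × 11.60 = 34.80 mol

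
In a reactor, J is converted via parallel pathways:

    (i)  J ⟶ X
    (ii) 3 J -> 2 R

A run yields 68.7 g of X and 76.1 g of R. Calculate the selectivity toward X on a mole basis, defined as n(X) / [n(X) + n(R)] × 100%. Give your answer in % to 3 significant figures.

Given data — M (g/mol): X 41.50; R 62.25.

n(X) = 68.7 / 41.50 = 1.655 mol
n(R) = 76.1 / 62.25 = 1.222 mol
selectivity = 1.655/(1.655+1.222) × 100 = 57.53 %

57.5 %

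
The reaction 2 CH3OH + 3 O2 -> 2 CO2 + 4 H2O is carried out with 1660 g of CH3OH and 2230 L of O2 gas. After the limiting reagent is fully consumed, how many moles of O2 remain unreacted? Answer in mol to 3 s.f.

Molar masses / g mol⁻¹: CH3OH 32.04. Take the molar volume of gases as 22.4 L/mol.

n(CH3OH) = 1660 / 32.04 = 51.81 mol
n(O2) = 2230 / 22.4 = 99.55 mol
n/ν → CH3OH: 25.91, O2: 33.18; CH3OH is limiting.
O2 consumed = (3/2) × 51.81 = 77.72 mol
O2 remaining = 99.55 − 77.72 = 21.83 mol

21.8 mol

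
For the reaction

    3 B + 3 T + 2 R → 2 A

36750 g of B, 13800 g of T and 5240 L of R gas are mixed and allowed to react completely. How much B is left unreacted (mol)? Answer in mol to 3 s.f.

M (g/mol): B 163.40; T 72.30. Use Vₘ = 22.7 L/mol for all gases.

34.0 mol

n(B) = 36750 / 163.40 = 224.9 mol
n(T) = 13800 / 72.30 = 190.9 mol
n(R) = 5240 / 22.7 = 230.8 mol
n/ν → B: 74.97, T: 63.63, R: 115.4; T is limiting.
B consumed = (3/3) × 190.9 = 190.9 mol
B remaining = 224.9 − 190.9 = 34.00 mol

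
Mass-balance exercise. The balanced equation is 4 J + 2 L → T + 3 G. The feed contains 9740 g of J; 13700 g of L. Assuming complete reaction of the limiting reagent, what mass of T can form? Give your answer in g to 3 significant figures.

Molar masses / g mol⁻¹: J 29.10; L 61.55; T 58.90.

4930 g

n(J) = 9740 / 29.10 = 334.7 mol
n(L) = 13700 / 61.55 = 222.6 mol
n/ν for J = 334.7/4 = 83.68
n/ν for L = 222.6/2 = 111.3
Smallest n/ν is J → limiting reagent.
n(T) = (1/4) × 334.7 = 83.68 mol
mass = 83.68 × 58.90 = 4929 g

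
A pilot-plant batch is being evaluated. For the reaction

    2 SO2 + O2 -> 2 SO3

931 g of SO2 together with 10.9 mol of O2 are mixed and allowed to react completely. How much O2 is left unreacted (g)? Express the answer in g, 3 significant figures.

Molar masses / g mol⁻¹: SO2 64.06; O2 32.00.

n(SO2) = 931.0 / 64.06 = 14.53 mol
n(O2) = 10.90 mol
n/ν for SO2 = 14.53/2 = 7.265
n/ν for O2 = 10.90/1 = 10.90
Smallest n/ν is SO2 → limiting reagent.
O2 consumed = (1/2) × 14.53 = 7.265 mol
O2 remaining = 10.90 − 7.265 = 3.635 mol
mass = 3.635 × 32.00 = 116.3 g

116 g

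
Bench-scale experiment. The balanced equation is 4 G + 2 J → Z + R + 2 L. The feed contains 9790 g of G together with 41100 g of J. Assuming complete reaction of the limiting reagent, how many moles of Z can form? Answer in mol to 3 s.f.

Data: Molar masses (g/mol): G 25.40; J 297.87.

69.0 mol

n(G) = 9790 / 25.40 = 385.4 mol
n(J) = 41100 / 297.87 = 138.0 mol
n/ν for G = 385.4/4 = 96.35
n/ν for J = 138.0/2 = 69.00
Smallest n/ν is J → limiting reagent.
n(Z) = (1/2) × 138.0 = 69.00 mol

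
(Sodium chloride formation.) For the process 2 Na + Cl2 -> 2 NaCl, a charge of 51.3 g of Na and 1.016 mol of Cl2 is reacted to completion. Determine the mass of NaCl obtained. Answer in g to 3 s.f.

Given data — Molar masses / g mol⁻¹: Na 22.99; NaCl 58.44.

119 g

n(Na) = 51.30 / 22.99 = 2.231 mol
n(Cl2) = 1.016 mol
n/ν for Na = 2.231/2 = 1.116
n/ν for Cl2 = 1.016/1 = 1.016
Smallest n/ν is Cl2 → limiting reagent.
n(NaCl) = (2/1) × 1.016 = 2.032 mol
mass = 2.032 × 58.44 = 118.8 g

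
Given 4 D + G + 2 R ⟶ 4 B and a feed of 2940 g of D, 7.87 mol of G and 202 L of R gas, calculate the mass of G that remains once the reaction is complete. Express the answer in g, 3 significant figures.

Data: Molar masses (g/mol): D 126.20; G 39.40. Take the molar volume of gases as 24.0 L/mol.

144 g

n(D) = 2940 / 126.20 = 23.30 mol
n(G) = 7.870 mol
n(R) = 202.0 / 24.0 = 8.417 mol
n/ν for D = 23.30/4 = 5.825
n/ν for G = 7.870/1 = 7.870
n/ν for R = 8.417/2 = 4.209
Smallest n/ν is R → limiting reagent.
G consumed = (1/2) × 8.417 = 4.209 mol
G remaining = 7.870 − 4.209 = 3.661 mol
mass = 3.661 × 39.40 = 144.2 g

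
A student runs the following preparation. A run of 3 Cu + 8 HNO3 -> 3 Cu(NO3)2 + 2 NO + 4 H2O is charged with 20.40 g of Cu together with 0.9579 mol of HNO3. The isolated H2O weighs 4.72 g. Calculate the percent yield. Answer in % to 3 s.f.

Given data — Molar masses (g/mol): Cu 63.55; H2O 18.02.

61.2 %

n(Cu) = 20.40 / 63.55 = 0.3210 mol
n(HNO3) = 0.9579 mol
n/ν for Cu = 0.3210/3 = 0.1070
n/ν for HNO3 = 0.9579/8 = 0.1197
Smallest n/ν is Cu → limiting reagent.
theoretical n(H2O) = (4/3) × 0.3210 = 0.4280 mol → 7.713 g
% yield = 4.72 / 7.713 × 100 = 61.20 %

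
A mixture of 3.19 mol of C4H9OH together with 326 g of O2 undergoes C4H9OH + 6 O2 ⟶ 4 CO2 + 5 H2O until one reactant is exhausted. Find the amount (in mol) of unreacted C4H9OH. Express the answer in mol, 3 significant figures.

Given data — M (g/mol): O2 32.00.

1.49 mol

n(C4H9OH) = 3.190 mol
n(O2) = 326.0 / 32.00 = 10.19 mol
n/ν → C4H9OH: 3.190, O2: 1.698; O2 is limiting.
C4H9OH consumed = (1/6) × 10.19 = 1.698 mol
C4H9OH remaining = 3.190 − 1.698 = 1.492 mol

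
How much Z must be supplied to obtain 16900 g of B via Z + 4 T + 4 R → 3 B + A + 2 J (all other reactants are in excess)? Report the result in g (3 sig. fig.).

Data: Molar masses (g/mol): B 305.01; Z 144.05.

n(B) = 16900 / 305.01 = 55.41 mol
n(Z) = (1/3) × 55.41 = 18.47 mol
mass = 18.47 × 144.05 = 2661 g

2660 g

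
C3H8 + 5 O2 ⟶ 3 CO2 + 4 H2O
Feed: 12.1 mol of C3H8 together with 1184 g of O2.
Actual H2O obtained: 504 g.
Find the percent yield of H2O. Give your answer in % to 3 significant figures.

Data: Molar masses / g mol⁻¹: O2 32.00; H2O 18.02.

n(C3H8) = 12.10 mol
n(O2) = 1184 / 32.00 = 37.00 mol
n/ν → C3H8: 12.10, O2: 7.400; O2 is limiting.
theoretical n(H2O) = (4/5) × 37.00 = 29.60 mol → 533.4 g
% yield = 504 / 533.4 × 100 = 94.49 %

94.5 %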